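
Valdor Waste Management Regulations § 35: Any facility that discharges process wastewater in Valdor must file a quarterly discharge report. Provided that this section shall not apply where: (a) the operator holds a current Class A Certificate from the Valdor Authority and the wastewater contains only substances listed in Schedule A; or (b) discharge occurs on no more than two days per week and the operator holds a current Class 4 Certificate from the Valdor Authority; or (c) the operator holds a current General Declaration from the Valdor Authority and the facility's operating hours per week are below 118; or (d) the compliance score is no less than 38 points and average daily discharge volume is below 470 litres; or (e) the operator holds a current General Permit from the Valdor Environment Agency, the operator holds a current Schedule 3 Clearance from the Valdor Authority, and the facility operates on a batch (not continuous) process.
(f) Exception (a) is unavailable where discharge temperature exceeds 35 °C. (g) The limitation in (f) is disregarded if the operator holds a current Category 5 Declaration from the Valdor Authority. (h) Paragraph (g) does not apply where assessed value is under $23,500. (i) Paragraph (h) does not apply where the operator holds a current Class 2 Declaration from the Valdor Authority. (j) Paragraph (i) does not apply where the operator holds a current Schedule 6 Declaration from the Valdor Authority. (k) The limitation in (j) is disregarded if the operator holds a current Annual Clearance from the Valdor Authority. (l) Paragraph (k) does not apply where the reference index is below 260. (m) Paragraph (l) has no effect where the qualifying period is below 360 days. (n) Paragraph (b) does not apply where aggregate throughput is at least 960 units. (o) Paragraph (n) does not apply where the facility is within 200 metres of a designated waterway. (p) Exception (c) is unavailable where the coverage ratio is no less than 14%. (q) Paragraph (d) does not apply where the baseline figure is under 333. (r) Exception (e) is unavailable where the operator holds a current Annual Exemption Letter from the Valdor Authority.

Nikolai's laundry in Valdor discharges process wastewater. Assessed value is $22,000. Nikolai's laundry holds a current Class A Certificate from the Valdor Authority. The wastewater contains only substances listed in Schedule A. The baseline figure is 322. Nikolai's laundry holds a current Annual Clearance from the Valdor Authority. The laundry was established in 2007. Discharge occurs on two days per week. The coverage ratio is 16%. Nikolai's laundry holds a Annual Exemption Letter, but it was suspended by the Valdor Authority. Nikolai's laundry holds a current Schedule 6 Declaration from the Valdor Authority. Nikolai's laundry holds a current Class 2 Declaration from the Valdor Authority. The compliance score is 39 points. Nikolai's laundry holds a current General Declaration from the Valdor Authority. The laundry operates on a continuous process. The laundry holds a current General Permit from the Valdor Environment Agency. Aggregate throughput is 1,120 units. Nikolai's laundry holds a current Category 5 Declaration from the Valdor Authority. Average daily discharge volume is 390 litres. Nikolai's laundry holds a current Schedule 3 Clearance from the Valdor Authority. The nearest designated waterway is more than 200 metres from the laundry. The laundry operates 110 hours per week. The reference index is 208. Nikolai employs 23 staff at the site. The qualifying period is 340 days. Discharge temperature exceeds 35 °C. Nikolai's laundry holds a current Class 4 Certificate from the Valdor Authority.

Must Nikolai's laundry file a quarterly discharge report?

No — exception (a) applies; Nikolai's laundry is not required to file a quarterly discharge report.

Exception (a): a current Class A Certificate is held; the wastewater is Schedule-A-only — every condition holds. Under paragraphs (f)–(m): (f) is engaged (discharge temperature exceeds 35 °C), but is itself disapplied by (g): (g) is engaged — a current Category 5 Declaration is held. (h) is engaged (assessed value is $22,000, under the $23,500 limit), but is itself disapplied by (i): (i) operates — a current Class 2 Declaration is held. (j) is triggered (a current Schedule 6 Declaration is held), but is displaced by (k): (k) applies — a current Annual Clearance is held. (l) is engaged (the reference index is 208, below the 260 limit), but is itself disapplied by (m): (m) applies — the qualifying period is 340 days, below the 360 days limit. So (a) applies.
Exception (b): discharge occurs on no more than two days per week; a current Class 4 Certificate is held — every condition holds. But applying paragraphs (n)–(o): (n) operates against (b): aggregate throughput is 1,120 units, meeting the 960 units threshold. (o), which would lift (n), is not engaged — the laundry is more than 200 m from any designated waterway. (b) is therefore removed.
All of (c)'s requirements are met (a current General Declaration is held; the facility's operating hours per week are 110, below the 118 limit). But applying paragraph (p): (p) operates — the coverage ratio is 16%, meeting the 14% threshold. Exception (c) does not apply.
Exception (d) is satisfied on its face — the compliance score is 39 points, meeting the 38 points threshold; average daily discharge volume is 390 litres, below the 470 litres limit. Turning to paragraph (q): (q) operates — the baseline figure is 322, under the 333 limit. So (d) is unavailable.
Exception (e) requires that the facility operates on a batch (not continuous) process; but the facility operates on a continuous process, so (e) is unavailable.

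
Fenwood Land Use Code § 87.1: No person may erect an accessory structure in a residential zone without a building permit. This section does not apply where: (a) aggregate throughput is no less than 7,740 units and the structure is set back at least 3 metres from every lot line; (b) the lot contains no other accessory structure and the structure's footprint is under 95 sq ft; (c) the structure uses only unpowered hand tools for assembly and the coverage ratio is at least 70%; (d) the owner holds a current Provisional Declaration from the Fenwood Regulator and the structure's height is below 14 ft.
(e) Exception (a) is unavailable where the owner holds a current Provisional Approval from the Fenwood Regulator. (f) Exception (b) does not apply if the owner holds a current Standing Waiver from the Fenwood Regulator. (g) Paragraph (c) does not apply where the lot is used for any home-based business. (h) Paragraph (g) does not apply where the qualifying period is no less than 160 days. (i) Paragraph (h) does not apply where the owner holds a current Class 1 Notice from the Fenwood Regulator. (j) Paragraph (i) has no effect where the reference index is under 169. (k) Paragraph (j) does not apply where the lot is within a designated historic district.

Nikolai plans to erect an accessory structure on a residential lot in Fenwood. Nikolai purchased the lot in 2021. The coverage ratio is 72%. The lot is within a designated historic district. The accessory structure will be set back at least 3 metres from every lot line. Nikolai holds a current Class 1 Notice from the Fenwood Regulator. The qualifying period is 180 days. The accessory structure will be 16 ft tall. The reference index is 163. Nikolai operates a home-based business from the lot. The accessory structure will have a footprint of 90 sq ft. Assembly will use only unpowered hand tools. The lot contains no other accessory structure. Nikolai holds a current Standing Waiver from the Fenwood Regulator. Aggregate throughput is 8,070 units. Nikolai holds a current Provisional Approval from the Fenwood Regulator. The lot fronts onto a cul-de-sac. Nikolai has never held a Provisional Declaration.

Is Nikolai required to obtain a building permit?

All of (a)'s requirements are met (aggregate throughput is 8,070 units, meeting the 7,740 units threshold; the setback is at least 3 m on every side). But applying paragraph (e): (e) is engaged — a current Provisional Approval is held. Exception (a) does not apply.
Exception (b) is satisfied on its face — the lot has no other accessory structure; the structure's footprint is 90 sq ft, under the 95 sq ft limit. However, paragraph (f) must be considered: (f) operates against (b): a current Standing Waiver is held. Exception (b) does not apply.
All of (c)'s requirements are met (assembly uses only hand tools; the coverage ratio is 72%, meeting the 70% threshold). However, paragraphs (g)–(k) must be considered: (g) operates against (c): a home-based business operates on the lot. (h) would limit (g) — the qualifying period is 180 days, meeting the 160 days threshold — but (i) sets (h) aside: (i) operates against (h): a current Class 1 Notice is held. (j) applies (the reference index is 163, under the 169 limit), but yields to (k): (k) operates against (j): the lot is in a historic district. (c) is therefore removed.
Exception (d) fails — no current Provisional Declaration is held.
Every exception is unavailable, so the rule governs.

Yes — Nikolai must obtain a building permit.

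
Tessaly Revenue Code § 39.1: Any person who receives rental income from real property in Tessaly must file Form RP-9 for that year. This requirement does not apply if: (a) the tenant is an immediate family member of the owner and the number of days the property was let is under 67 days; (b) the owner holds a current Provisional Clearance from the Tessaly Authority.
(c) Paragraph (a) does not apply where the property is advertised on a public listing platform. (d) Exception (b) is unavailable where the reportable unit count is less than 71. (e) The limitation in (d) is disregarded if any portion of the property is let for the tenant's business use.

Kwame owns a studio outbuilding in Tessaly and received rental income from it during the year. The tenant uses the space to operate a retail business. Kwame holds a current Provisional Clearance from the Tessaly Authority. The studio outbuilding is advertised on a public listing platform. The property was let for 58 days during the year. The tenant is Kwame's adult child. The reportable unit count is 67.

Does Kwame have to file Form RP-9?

Exception (a): the tenant is an immediate family member; the number of days the property was let is 58 days, under the 67 days limit — every condition holds. But: (c) operates against (a): the property is publicly advertised. So (a) is unavailable.
Exception (b)'s conditions are all satisfied: a current Provisional Clearance is held. Under paragraphs (d)–(e): (d) operates (the reportable unit count is 67, less than the 71 limit), but is overridden by (e): (e) operates against (d): the space is let for business use. (b) remains available.

No — exception (b) applies; Kwame is not required to file Form RP-9.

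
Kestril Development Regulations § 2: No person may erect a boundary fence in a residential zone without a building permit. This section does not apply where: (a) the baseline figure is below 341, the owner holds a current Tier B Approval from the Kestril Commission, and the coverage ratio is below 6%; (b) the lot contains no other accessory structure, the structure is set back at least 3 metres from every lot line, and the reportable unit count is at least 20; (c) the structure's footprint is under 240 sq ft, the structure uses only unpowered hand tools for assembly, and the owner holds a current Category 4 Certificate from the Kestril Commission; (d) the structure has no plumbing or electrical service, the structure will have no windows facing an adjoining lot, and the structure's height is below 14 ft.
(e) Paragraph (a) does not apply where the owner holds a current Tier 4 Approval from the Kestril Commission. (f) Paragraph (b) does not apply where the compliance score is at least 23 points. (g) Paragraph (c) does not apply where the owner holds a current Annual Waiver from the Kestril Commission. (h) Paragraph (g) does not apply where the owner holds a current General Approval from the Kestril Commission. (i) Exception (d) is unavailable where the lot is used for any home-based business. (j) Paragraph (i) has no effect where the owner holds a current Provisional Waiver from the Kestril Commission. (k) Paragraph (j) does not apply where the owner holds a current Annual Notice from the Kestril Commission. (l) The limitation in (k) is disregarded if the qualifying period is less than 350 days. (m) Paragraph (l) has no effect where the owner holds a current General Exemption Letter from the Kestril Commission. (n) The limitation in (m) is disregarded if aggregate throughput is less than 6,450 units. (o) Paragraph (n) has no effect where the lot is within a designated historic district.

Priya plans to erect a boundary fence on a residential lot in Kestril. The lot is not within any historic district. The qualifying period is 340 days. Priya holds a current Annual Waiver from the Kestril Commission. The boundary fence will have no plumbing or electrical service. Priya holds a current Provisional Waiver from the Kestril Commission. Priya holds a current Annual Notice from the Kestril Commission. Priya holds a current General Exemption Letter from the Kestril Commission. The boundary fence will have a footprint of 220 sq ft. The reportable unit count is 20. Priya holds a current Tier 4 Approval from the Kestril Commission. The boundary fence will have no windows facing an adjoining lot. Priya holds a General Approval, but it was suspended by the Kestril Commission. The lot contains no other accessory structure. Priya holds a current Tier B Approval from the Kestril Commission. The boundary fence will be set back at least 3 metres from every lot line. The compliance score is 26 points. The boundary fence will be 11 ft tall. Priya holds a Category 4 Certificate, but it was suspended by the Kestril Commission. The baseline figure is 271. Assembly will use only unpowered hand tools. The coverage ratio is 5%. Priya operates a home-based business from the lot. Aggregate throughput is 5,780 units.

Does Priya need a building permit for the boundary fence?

Exception (a)'s conditions are all satisfied: the baseline figure is 271, below the 341 limit; a current Tier B Approval is held; the coverage ratio is 5%, below the 6% limit. But: (e) operates — a current Tier 4 Approval is held. (a) is therefore removed.
Exception (b)'s conditions are all satisfied: the lot has no other accessory structure; the setback is at least 3 m on every side; the reportable unit count is 20, meeting the 20 threshold. Turning to paragraph (f): (f) operates against (b): the compliance score is 26 points, meeting the 23 points threshold. (b) is therefore removed.
Exception (c) does not apply: no current Category 4 Certificate is held.
Exception (d)'s conditions are all satisfied: there is no plumbing or electrical service; no windows face an adjoining lot; the structure's height is 11 ft, below the 14 ft limit. As to paragraphs (i)–(o): (i) operates (a home-based business operates on the lot), but is displaced by (j): (j) applies — a current Provisional Waiver is held. (k) would limit (j) — a current Annual Notice is held — but (l) sets (k) aside: (l) operates against (k): the qualifying period is 340 days, less than the 350 days limit. (m) would limit (l) — a current General Exemption Letter is held — but (n) sets (m) aside: (n) operates — aggregate throughput is 5,780 units, less than the 6,450 units limit. (o) is inapplicable (the lot is not in a historic district), so (n) stands. (d) remains available.

No — exception (d) applies; Priya does not need a building permit.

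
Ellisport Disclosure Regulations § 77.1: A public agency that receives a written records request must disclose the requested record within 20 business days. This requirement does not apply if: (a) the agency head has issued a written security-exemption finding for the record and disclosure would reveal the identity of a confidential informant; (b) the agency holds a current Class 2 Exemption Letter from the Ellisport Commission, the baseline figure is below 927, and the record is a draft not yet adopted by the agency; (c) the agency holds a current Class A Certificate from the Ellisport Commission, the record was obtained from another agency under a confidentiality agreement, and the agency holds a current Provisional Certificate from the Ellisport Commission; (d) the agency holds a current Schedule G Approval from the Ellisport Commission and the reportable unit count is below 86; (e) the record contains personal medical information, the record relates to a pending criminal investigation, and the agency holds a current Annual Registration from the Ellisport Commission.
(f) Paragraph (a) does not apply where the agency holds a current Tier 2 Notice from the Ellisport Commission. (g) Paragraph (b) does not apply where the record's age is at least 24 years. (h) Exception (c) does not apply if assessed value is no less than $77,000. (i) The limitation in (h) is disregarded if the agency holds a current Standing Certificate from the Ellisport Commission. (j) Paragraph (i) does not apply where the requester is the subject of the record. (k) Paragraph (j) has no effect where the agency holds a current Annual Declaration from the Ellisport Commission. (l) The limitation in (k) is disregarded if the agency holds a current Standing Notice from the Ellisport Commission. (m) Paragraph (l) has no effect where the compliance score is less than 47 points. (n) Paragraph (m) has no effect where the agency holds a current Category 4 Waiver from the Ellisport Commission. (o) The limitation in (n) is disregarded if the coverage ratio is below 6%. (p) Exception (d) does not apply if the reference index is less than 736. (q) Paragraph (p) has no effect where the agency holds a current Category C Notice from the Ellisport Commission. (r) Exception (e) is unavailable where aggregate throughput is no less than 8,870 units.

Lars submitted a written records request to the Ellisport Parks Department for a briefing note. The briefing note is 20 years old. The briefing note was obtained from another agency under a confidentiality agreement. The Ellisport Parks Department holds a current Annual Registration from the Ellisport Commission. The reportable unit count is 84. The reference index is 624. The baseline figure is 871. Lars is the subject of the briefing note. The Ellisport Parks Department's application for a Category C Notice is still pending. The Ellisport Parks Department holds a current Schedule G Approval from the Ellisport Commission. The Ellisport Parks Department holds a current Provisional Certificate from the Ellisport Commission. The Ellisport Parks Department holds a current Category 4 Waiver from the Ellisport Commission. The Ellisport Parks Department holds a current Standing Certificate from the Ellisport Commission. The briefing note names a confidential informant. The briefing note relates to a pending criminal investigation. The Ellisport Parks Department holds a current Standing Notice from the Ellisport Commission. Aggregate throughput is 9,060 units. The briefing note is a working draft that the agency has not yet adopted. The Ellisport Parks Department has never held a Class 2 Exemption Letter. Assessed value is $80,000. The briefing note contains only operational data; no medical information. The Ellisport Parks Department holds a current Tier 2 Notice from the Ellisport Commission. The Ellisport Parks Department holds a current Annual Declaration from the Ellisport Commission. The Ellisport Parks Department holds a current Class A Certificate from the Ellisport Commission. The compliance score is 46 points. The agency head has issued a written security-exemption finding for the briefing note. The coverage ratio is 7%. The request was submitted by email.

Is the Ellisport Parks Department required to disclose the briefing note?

Yes — the Ellisport Parks Department must disclose the briefing note.

All of (a)'s requirements are met (a written security-exemption finding has been issued; the briefing note names a confidential informant). Turning to paragraph (f): (f) is engaged — a current Tier 2 Notice is held. (a) is therefore removed.
Exception (b) fails — no current Class 2 Exemption Letter is held.
Exception (c): a current Class A Certificate is held; the briefing note was obtained under a confidentiality agreement; a current Provisional Certificate is held — every condition holds. Turning to paragraphs (h)–(o): (h) is triggered — assessed value is $80,000, meeting the $77,000 threshold. (i) is engaged (a current Standing Certificate is held), but is itself disapplied by (j): (j) applies — Lars is the subject of the briefing note. (k) operates (a current Annual Declaration is held), but is set aside by (l): (l) operates against (k): a current Standing Notice is held. (m) applies (the compliance score is 46 points, less than the 47 points limit), but is itself disapplied by (n): (n) is triggered — a current Category 4 Waiver is held. (o) is inapplicable (the coverage ratio is 7%, not below 6%), so (n) stands. So (c) is unavailable.
Exception (d) is satisfied on its face — a current Schedule G Approval is held; the reportable unit count is 84, below the 86 limit. However, paragraphs (p)–(q) must be considered: (p) operates against (d): the reference index is 624, less than the 736 limit. (q) is not engaged (there is no Category C Notice in force), so (p) stands. Exception (d) does not apply.
Exception (e) does not apply: the briefing note contains only operational data.
None of the exceptions is available; § 77.1 applies in full.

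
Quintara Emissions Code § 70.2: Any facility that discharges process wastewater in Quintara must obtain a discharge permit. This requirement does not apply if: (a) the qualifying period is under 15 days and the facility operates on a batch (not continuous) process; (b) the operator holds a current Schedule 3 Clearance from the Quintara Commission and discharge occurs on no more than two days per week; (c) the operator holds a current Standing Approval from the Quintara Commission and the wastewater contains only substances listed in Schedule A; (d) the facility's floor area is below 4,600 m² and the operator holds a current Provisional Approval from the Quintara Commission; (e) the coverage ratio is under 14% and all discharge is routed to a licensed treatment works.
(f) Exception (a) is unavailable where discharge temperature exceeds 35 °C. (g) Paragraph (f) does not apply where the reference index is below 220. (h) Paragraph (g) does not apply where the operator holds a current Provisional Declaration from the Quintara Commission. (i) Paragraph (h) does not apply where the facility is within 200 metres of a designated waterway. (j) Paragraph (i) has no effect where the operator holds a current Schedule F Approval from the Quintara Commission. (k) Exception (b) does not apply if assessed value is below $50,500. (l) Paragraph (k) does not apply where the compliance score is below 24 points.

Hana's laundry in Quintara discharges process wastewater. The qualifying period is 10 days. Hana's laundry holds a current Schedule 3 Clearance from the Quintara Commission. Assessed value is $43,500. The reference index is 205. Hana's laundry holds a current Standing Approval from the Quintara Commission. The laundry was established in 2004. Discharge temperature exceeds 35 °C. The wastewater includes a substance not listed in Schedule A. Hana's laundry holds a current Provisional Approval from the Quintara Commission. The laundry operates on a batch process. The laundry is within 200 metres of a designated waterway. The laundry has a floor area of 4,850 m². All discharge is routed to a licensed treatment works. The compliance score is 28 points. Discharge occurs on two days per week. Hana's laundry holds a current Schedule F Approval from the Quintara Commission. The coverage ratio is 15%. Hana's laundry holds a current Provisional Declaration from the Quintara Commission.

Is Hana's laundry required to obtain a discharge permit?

Yes — Hana's laundry must obtain a discharge permit.

All of (a)'s requirements are met (the qualifying period is 10 days, under the 15 days limit; the facility operates on a batch process). However, paragraphs (f)–(j) must be considered: (f) applies — discharge temperature exceeds 35 °C. (g) applies (the reference index is 205, below the 220 limit), but is itself disapplied by (h): (h) is triggered — a current Provisional Declaration is held. (i) is engaged (the laundry is within 200 m of a designated waterway), but is set aside by (j): (j) applies — a current Schedule F Approval is held. Exception (a) does not apply.
Exception (b)'s conditions are all satisfied: a current Schedule 3 Clearance is held; discharge occurs on no more than two days per week. But: (k) operates against (b): assessed value is $43,500, below the $50,500 limit. (l) is not triggered (the compliance score is 28 points, not below 24 points), so (k) stands. (b) is therefore removed.
Exception (c) fails — the wastewater includes a non-Schedule-A substance.
Exception (d) fails — the facility's floor area is 4,850 m², not below 4,600 m².
Exception (e) fails — the coverage ratio is 15%, not under 14%.
No exception is made out. Hana's laundry falls within the general rule.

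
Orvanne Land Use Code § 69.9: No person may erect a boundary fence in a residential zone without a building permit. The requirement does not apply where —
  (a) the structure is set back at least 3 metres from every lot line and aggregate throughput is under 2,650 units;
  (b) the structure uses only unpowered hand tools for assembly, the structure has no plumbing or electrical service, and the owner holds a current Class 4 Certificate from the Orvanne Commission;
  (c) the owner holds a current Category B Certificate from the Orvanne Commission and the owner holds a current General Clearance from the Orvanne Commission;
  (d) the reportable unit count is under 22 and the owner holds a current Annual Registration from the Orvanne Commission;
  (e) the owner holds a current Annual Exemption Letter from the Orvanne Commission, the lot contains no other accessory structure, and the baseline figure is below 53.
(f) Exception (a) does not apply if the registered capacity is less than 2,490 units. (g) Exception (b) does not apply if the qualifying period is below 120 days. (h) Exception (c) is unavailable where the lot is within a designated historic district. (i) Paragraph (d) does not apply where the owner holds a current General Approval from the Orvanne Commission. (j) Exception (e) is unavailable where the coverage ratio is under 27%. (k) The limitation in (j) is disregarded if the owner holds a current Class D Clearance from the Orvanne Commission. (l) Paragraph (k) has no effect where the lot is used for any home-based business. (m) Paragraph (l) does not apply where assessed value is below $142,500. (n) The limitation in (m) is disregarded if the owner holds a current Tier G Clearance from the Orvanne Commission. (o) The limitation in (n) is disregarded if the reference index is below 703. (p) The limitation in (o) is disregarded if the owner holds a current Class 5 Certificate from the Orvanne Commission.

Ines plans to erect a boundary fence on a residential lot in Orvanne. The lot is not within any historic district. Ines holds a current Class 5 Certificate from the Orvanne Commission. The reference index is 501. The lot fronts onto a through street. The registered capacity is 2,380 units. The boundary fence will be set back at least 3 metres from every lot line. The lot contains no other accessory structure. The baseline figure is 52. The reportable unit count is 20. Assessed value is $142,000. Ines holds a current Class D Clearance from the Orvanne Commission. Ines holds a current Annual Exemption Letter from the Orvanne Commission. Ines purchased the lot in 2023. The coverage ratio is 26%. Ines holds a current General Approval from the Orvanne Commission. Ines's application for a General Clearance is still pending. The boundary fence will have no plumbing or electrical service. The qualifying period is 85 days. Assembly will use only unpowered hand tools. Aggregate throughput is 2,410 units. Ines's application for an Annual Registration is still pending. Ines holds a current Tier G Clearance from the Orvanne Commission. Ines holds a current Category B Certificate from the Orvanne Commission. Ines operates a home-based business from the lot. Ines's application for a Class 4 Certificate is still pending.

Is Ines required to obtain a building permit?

Exception (a)'s conditions are all satisfied: the setback is at least 3 m on every side; aggregate throughput is 2,410 units, under the 2,650 units limit. But applying paragraph (f): (f) operates against (a): the registered capacity is 2,380 units, less than the 2,490 units limit. Exception (a) does not apply.
Exception (b) does not apply: the Class 4 Certificate is not current.
Exception (c) fails — the General Clearance is not current.
Exception (d) does not apply: no current Annual Registration is held.
Exception (e)'s conditions are all satisfied: a current Annual Exemption Letter is held; the lot has no other accessory structure; the baseline figure is 52, below the 53 limit. But: (j) is triggered — the coverage ratio is 26%, under the 27% limit. (k) is triggered (a current Class D Clearance is held), but is set aside by (l): (l) operates against (k): a home-based business operates on the lot. (m) applies (assessed value is $142,000, below the $142,500 limit), but yields to (n): (n) operates against (m): a current Tier G Clearance is held. (o) applies (the reference index is 501, below the 703 limit), but is set aside by (p): (p) operates against (o): a current Class 5 Certificate is held. (e) is therefore removed.
No exception displaces § 69.9.

Yes — Ines must obtain a building permit.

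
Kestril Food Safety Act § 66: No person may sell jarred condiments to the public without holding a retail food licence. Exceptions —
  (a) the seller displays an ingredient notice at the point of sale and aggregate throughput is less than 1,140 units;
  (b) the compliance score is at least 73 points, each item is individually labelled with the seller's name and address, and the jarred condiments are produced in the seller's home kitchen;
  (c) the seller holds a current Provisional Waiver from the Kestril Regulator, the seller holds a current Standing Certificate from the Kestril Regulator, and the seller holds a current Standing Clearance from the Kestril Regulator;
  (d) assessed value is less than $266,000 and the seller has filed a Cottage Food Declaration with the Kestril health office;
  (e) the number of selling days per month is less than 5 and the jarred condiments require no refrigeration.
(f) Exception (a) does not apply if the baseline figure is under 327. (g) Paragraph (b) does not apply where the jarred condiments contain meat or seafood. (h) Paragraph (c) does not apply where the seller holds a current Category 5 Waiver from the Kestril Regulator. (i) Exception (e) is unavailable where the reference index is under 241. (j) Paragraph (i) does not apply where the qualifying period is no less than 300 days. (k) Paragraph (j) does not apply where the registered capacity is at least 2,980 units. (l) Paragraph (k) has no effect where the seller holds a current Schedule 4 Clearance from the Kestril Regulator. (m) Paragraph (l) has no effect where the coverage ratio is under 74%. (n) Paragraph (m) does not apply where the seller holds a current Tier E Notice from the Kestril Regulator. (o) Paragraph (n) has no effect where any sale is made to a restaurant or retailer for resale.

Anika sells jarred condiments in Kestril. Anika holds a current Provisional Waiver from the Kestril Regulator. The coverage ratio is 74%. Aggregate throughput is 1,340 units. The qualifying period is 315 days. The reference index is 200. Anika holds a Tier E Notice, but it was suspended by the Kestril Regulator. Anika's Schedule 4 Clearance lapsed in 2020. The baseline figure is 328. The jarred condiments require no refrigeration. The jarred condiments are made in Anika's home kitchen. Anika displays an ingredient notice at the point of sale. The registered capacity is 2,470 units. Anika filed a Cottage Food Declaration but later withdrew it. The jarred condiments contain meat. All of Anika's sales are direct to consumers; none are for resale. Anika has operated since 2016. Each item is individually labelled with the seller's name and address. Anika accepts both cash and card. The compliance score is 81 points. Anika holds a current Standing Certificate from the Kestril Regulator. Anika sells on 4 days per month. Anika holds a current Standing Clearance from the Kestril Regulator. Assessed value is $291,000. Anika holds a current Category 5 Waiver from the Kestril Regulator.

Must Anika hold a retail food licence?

Exception (a) requires that aggregate throughput is less than 1,140 units; but aggregate throughput is 1,340 units, not less than 1,140 units, so (a) is unavailable.
Exception (b)'s conditions are all satisfied: the compliance score is 81 points, meeting the 73 points threshold; items are individually labelled; the jarred condiments are home-kitchen produced. But applying paragraph (g): (g) operates against (b): the jarred condiments contain meat. (b) is therefore removed.
Exception (c): a current Provisional Waiver is held; a current Standing Certificate is held; a current Standing Clearance is held — every condition holds. Turning to paragraph (h): (h) operates — a current Category 5 Waiver is held. (c) is therefore removed.
Exception (d) does not apply: assessed value is $291,000, not less than $266,000.
Exception (e): the number of selling days per month is 4, less than the 5 limit; the jarred condiments are shelf-stable — every condition holds. Applying paragraphs (i)–(o): (i) would limit (e) — the reference index is 200, under the 241 limit — but (j) sets (i) aside: (j) operates against (i): the qualifying period is 315 days, meeting the 300 days threshold. (k), which would lift (j), is not triggered — the registered capacity is 2,470 units, short of 2,980 units. (e) remains available.

No — exception (e) applies; Anika is not required to hold a retail food licence.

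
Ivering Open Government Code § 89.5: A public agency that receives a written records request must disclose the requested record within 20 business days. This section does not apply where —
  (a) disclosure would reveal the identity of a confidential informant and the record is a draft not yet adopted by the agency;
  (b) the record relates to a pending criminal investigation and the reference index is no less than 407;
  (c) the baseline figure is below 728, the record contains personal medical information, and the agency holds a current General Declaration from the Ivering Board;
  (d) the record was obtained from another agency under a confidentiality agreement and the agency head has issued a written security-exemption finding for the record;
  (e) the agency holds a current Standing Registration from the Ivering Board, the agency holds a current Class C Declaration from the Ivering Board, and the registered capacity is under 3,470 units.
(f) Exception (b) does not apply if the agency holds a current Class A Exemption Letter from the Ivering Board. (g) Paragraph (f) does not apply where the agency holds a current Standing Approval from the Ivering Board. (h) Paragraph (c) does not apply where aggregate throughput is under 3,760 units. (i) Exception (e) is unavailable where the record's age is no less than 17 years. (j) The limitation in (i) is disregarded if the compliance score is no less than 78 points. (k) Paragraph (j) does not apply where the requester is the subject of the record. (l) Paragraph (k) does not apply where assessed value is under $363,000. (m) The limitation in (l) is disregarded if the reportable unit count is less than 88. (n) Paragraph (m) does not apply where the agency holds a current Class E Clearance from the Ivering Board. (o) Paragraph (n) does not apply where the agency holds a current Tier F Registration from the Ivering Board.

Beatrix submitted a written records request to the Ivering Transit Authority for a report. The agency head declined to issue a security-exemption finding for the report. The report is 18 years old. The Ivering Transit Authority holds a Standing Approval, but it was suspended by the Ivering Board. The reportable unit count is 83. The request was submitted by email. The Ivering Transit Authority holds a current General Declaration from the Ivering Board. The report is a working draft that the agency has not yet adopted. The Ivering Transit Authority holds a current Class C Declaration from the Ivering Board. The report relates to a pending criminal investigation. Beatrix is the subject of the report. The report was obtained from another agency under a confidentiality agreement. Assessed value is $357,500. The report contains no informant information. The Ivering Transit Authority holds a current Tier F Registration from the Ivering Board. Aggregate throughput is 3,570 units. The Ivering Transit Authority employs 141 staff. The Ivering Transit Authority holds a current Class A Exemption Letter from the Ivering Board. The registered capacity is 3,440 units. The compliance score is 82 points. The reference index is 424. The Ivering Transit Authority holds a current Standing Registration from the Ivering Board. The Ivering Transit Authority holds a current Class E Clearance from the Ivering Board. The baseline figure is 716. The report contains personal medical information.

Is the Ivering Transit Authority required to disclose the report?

Yes — the Ivering Transit Authority must disclose the report.

Exception (a) fails — the report contains no informant information.
Exception (b) is satisfied on its face — the report relates to a pending investigation; the reference index is 424, meeting the 407 threshold. However, paragraphs (f)–(g) must be considered: (f) operates against (b): a current Class A Exemption Letter is held. (g) is inapplicable (the Standing Approval is not current), so (f) stands. (b) is therefore removed.
Exception (c): the baseline figure is 716, below the 728 limit; the report contains personal medical information; a current General Declaration is held — every condition holds. But: (h) is triggered — aggregate throughput is 3,570 units, under the 3,760 units limit. Exception (c) does not apply.
Exception (d) does not apply: the agency head declined to issue a security-exemption finding.
Exception (e): a current Standing Registration is held; a current Class C Declaration is held; the registered capacity is 3,440 units, under the 3,470 units limit — every condition holds. Turning to paragraphs (i)–(o): (i) operates — the record's age is 18 years, meeting the 17 years threshold. (j) is triggered (the compliance score is 82 points, meeting the 78 points threshold), but yields to (k): (k) operates against (j): Beatrix is the subject of the report. (l) would limit (k) — assessed value is $357,500, under the $363,000 limit — but (m) sets (l) aside: (m) operates — the reportable unit count is 83, less than the 88 limit. (n) would limit (m) — a current Class E Clearance is held — but (o) sets (n) aside: (o) operates against (n): a current Tier F Registration is held. (e) is therefore removed.
No exception is made out. the Ivering Transit Authority falls within the general rule.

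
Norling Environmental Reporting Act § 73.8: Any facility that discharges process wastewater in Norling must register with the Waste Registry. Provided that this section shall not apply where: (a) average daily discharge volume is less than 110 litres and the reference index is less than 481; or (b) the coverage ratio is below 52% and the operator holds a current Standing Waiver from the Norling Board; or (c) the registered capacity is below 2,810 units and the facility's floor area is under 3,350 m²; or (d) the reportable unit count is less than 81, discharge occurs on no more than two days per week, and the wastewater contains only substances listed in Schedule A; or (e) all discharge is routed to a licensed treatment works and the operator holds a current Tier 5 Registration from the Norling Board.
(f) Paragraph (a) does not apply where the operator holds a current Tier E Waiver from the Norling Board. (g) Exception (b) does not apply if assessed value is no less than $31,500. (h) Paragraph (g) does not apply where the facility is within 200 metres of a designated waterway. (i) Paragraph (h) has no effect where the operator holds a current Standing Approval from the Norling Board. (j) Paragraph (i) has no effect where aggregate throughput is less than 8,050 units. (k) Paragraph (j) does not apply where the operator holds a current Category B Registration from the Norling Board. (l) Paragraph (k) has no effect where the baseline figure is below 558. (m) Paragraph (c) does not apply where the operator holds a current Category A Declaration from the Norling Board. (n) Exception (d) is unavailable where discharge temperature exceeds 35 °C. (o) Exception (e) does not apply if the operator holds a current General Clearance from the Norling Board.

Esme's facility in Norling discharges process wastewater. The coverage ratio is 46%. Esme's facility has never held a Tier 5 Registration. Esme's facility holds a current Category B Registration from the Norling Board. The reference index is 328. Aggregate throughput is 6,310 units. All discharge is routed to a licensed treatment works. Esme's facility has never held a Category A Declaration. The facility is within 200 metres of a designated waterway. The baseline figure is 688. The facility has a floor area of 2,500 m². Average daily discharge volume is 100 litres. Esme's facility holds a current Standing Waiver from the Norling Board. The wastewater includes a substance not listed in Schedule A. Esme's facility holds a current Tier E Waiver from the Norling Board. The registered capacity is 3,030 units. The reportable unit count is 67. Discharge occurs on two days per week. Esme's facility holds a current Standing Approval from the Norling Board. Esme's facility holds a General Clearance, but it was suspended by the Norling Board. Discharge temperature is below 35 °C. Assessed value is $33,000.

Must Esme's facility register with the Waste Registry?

Yes — Esme's facility must register with the Waste Registry.

Exception (a) is satisfied on its face — average daily discharge volume is 100 litres, less than the 110 litres limit; the reference index is 328, less than the 481 limit. However, paragraph (f) must be considered: (f) operates against (a): a current Tier E Waiver is held. (a) is therefore removed.
All of (b)'s requirements are met (the coverage ratio is 46%, below the 52% limit; a current Standing Waiver is held). But applying paragraphs (g)–(l): (g) is engaged — assessed value is $33,000, meeting the $31,500 threshold. (h) would limit (g) — the facility is within 200 m of a designated waterway — but (i) sets (h) aside: (i) operates against (h): a current Standing Approval is held. (j) is triggered (aggregate throughput is 6,310 units, less than the 8,050 units limit), but is itself disapplied by (k): (k) applies — a current Category B Registration is held. (l), which would lift (k), does not operate here — the baseline figure is 688, not below 558. (b) is therefore removed.
Exception (c) requires that the registered capacity is below 2,810 units; but the registered capacity is 3,030 units, not below 2,810 units, so (c) is unavailable.
Exception (d) fails — the wastewater includes a non-Schedule-A substance.
Exception (e) fails — there is no Tier 5 Registration in force.
No exception applies. The general rule governs.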